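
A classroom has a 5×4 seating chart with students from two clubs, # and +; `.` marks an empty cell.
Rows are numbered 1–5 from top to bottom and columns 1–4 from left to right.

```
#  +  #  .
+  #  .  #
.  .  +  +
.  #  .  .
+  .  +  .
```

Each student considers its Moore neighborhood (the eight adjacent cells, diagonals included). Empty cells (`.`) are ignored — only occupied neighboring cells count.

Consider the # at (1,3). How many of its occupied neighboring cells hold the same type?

2

Occupied neighbors of (1,3): (1,2)=+, (2,2)=#, (2,4)=#.
Same type (#): 2 of 3.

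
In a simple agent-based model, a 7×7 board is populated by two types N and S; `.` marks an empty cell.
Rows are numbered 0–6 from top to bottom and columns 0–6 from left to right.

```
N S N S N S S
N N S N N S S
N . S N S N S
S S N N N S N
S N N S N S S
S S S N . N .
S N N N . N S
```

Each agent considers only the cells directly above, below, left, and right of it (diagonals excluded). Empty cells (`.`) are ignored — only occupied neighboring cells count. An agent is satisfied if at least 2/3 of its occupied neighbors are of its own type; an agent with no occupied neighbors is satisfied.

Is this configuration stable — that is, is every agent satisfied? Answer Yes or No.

Row 0: (0,0)N 1/2 unhappy · (0,1)S 0/3 unhappy · (0,2)N 0/3 unhappy · (0,3)S 0/3 unhappy · (0,4)N 1/3 unhappy · (0,5)S 2/3 ok · (0,6)S 2/2 ok
Row 1: (1,0)N 3/3 ok · (1,1)N 1/3 unhappy · (1,2)S 1/4 unhappy · (1,3)N 2/4 unhappy · (1,4)N 2/4 unhappy · (1,5)S 2/4 unhappy · (1,6)S 3/3 ok
Row 2: (2,0)N 1/2 unhappy · (2,2)S 1/3 unhappy · (2,3)N 2/4 unhappy · (2,4)S 0/4 unhappy · (2,5)N 0/4 unhappy · (2,6)S 1/3 unhappy
Row 3: (3,0)S 2/3 ok · (3,1)S 1/3 unhappy · (3,2)N 2/4 unhappy · (3,3)N 3/4 ok · (3,4)N 2/4 unhappy · (3,5)S 1/4 unhappy · (3,6)N 0/3 unhappy
Row 4: (4,0)S 2/3 ok · (4,1)N 1/4 unhappy · (4,2)N 2/4 unhappy · (4,3)S 0/4 unhappy · (4,4)N 1/3 unhappy · (4,5)S 2/4 unhappy · (4,6)S 1/2 unhappy
Row 5: (5,0)S 3/3 ok · (5,1)S 2/4 unhappy · (5,2)S 1/4 unhappy · (5,3)N 1/3 unhappy · (5,5)N 1/2 unhappy
Row 6: (6,0)S 1/2 unhappy · (6,1)N 1/3 unhappy · (6,2)N 2/3 ok · (6,3)N 2/2 ok · (6,5)N 1/2 unhappy · (6,6)S 0/1 unhappy
For instance (0,0) has only 1/2 same-type neighbors, below 2/3.

No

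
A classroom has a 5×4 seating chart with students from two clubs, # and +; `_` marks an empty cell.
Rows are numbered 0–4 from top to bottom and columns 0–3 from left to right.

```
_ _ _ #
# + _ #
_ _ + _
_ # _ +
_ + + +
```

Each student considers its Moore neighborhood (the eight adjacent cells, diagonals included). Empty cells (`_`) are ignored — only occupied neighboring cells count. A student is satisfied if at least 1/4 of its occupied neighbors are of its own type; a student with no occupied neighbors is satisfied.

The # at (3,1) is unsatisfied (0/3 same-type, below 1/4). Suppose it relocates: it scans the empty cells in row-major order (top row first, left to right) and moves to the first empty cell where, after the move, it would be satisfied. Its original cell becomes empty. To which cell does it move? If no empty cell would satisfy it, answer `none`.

(0,0)

Vacating (3,1). Empty cells in order:
  (0,0): 1/2 same-type → satisfied — stop here.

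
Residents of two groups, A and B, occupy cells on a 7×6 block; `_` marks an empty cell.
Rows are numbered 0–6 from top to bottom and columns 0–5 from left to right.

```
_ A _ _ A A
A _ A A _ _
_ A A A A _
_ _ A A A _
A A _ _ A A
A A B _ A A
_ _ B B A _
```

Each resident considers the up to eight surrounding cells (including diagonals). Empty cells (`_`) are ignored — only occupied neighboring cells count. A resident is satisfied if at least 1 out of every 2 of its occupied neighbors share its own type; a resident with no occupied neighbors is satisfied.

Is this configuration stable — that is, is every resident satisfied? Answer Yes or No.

Row 0: (0,1)A 2/2 satisfied · (0,4)A 2/2 satisfied · (0,5)A 1/1 satisfied
Row 1: (1,0)A 2/2 satisfied · (1,2)A 5/5 satisfied · (1,3)A 5/5 satisfied
Row 2: (2,1)A 4/4 satisfied · (2,2)A 6/6 satisfied · (2,3)A 7/7 satisfied · (2,4)A 4/4 satisfied
Row 3: (3,2)A 5/5 satisfied · (3,3)A 6/6 satisfied · (3,4)A 5/5 satisfied
Row 4: (4,0)A 3/3 satisfied · (4,1)A 4/5 satisfied · (4,4)A 5/5 satisfied · (4,5)A 4/4 satisfied
Row 5: (5,0)A 3/3 satisfied · (5,1)A 3/5 satisfied · (5,2)B 2/4 satisfied · (5,4)A 4/5 satisfied · (5,5)A 4/4 satisfied
Row 6: (6,2)B 2/3 satisfied · (6,3)B 2/4 satisfied · (6,4)A 2/3 satisfied
All meet the threshold, so the configuration is stable.

Yes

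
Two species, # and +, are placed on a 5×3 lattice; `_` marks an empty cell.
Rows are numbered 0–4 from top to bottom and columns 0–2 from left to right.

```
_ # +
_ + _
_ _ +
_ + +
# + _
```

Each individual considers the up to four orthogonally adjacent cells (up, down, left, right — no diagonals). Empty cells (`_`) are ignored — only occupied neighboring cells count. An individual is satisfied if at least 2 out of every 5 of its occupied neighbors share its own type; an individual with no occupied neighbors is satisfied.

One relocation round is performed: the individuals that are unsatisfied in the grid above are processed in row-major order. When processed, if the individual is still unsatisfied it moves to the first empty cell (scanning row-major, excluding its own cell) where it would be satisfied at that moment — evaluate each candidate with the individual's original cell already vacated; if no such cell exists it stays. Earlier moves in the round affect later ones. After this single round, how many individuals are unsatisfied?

Initially unsatisfied (in order): (0,1), (0,2), (1,1), (4,0).
  (0,1) → (0,0).
  (0,2): now satisfied by earlier moves; stays.
  (1,1): now satisfied by earlier moves; stays.
  (4,0) → (1,0).
Resulting grid:
# _ +
# + _
_ _ +
_ + +
_ + _
Unsatisfied now: (1,1).

1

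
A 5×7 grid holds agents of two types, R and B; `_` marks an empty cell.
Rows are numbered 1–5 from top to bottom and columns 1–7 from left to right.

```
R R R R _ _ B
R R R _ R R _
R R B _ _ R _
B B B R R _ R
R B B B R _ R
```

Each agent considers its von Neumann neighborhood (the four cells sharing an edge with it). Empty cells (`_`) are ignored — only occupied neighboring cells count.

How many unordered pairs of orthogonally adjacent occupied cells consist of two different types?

Scan each occupied cell's neighbors to the right and below so each pair is counted once.
Row 1: R(1,1)–R(1,2)= R(1,1)–R(2,1)= R(1,2)–R(1,3)= R(1,2)–R(2,2)= R(1,3)–R(1,4)= R(1,3)–R(2,3)=  → 0/6 unlike.
Row 2: R(2,1)–R(2,2)= R(2,1)–R(3,1)= R(2,2)–R(2,3)= R(2,2)–R(3,2)= R(2,3)–B(3,3)≠ R(2,5)–R(2,6)= R(2,6)–R(3,6)=  → 1/7 unlike.
Row 3: R(3,1)–R(3,2)= R(3,1)–B(4,1)≠ R(3,2)–B(3,3)≠ R(3,2)–B(4,2)≠ B(3,3)–B(4,3)=  → 3/5 unlike.
Row 4: B(4,1)–B(4,2)= B(4,1)–R(5,1)≠ B(4,2)–B(4,3)= B(4,2)–B(5,2)= B(4,3)–R(4,4)≠ B(4,3)–B(5,3)= R(4,4)–R(4,5)= R(4,4)–B(5,4)≠ R(4,5)–R(5,5)= R(4,7)–R(5,7)=  → 3/10 unlike.
Row 5: R(5,1)–B(5,2)≠ B(5,2)–B(5,3)= B(5,3)–B(5,4)= B(5,4)–R(5,5)≠  → 2/4 unlike.
Total adjacent occupied pairs: 32; unlike-type pairs: 9.

9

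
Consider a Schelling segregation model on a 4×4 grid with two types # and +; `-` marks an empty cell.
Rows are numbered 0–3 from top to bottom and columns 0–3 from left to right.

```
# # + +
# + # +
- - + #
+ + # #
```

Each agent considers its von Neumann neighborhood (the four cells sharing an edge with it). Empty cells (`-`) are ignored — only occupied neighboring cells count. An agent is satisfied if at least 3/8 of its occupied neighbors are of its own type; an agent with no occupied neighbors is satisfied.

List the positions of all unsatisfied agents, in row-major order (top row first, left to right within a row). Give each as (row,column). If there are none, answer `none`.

(0,1), (0,2), (1,1), (1,2), (1,3), (2,2), (2,3), (3,2)

(0,0)# 2/2 ok
(0,1)# 1/3 unhappy
(0,2)+ 1/3 unhappy
(0,3)+ 2/2 ok
(1,0)# 1/2 ok
(1,1)+ 0/3 unhappy
(1,2)# 0/4 unhappy
(1,3)+ 1/3 unhappy
(2,2)+ 0/3 unhappy
(2,3)# 1/3 unhappy
(3,0)+ 1/1 ok
(3,1)+ 1/2 ok
(3,2)# 1/3 unhappy
(3,3)# 2/2 ok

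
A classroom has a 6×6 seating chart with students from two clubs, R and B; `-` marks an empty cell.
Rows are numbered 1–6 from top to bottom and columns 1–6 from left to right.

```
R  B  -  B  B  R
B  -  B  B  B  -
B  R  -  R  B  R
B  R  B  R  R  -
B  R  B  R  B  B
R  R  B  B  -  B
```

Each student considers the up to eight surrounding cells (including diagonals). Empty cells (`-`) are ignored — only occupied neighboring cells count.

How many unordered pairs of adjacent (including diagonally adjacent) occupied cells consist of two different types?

42

Scan each occupied cell's neighbors to the right and below (and the two forward diagonals) so each pair is counted once.
From row 1: 4 unlike of 12 pairs (running 4/12).
From row 2: 6 unlike of 11 pairs (running 10/23).
From row 3: 9 unlike of 14 pairs (running 19/37).
From row 4: 12 unlike of 18 pairs (running 31/55).
From row 5: 10 unlike of 18 pairs (running 41/73).
From row 6: 1 unlike of 3 pairs (running 42/76).
Total adjacent occupied pairs: 76; unlike-type pairs: 42.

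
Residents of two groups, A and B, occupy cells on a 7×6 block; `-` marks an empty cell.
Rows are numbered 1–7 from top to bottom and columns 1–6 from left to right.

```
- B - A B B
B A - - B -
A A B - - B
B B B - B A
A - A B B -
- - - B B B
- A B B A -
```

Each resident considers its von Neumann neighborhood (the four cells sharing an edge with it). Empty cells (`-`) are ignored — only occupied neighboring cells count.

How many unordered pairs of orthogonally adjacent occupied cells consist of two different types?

Scan each occupied cell's neighbors to the right and below so each pair is counted once.
Row 1: B(1,2)–A(2,2)≠ A(1,4)–B(1,5)≠ B(1,5)–B(1,6)= B(1,5)–B(2,5)=  → 2/4 unlike.
Row 2: B(2,1)–A(2,2)≠ B(2,1)–A(3,1)≠ A(2,2)–A(3,2)=  → 2/3 unlike.
Row 3: A(3,1)–A(3,2)= A(3,1)–B(4,1)≠ A(3,2)–B(3,3)≠ A(3,2)–B(4,2)≠ B(3,3)–B(4,3)= B(3,6)–A(4,6)≠  → 4/6 unlike.
Row 4: B(4,1)–B(4,2)= B(4,1)–A(5,1)≠ B(4,2)–B(4,3)= B(4,3)–A(5,3)≠ B(4,5)–A(4,6)≠ B(4,5)–B(5,5)=  → 3/6 unlike.
Row 5: A(5,3)–B(5,4)≠ B(5,4)–B(5,5)= B(5,4)–B(6,4)= B(5,5)–B(6,5)=  → 1/4 unlike.
Row 6: B(6,4)–B(6,5)= B(6,4)–B(7,4)= B(6,5)–B(6,6)= B(6,5)–A(7,5)≠  → 1/4 unlike.
Row 7: A(7,2)–B(7,3)≠ B(7,3)–B(7,4)= B(7,4)–A(7,5)≠  → 2/3 unlike.
Total adjacent occupied pairs: 30; unlike-type pairs: 15.

15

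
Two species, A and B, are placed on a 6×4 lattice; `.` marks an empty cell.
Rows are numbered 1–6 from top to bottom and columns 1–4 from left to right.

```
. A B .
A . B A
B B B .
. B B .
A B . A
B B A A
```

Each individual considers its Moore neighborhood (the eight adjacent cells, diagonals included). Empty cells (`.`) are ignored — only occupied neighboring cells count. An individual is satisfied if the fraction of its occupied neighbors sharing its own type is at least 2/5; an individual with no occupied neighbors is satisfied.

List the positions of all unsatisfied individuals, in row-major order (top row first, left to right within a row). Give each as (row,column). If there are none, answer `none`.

Row 1: (1,2)A 1/3 ✗ · (1,3)B 1/3 ✗
Row 2: (2,1)A 1/3 ✗ · (2,3)B 3/5 ✓ · (2,4)A 0/3 ✗
Row 3: (3,1)B 2/3 ✓ · (3,2)B 5/6 ✓ · (3,3)B 4/5 ✓
Row 4: (4,2)B 5/6 ✓ · (4,3)B 4/5 ✓
Row 5: (5,1)A 0/4 ✗ · (5,2)B 4/6 ✓ · (5,4)A 2/3 ✓
Row 6: (6,1)B 2/3 ✓ · (6,2)B 2/4 ✓ · (6,3)A 2/4 ✓ · (6,4)A 2/2 ✓

(1,2), (1,3), (2,1), (2,4), (5,1)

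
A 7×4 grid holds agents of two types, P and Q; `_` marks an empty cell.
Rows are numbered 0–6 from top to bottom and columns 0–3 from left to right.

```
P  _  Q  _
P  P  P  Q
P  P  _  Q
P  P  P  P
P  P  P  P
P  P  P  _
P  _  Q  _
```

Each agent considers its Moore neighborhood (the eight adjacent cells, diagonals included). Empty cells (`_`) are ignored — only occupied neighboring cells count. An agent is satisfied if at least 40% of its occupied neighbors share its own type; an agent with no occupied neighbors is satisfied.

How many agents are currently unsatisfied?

3

(0,0)P 2/2 ✓
(0,2)Q 1/3 ✗
(1,0)P 4/4 ✓
(1,1)P 5/6 ✓
(1,2)P 2/5 ✓
(1,3)Q 2/3 ✓
(2,0)P 5/5 ✓
(2,1)P 7/7 ✓
(2,3)Q 1/4 ✗
(3,0)P 5/5 ✓
(3,1)P 7/7 ✓
(3,2)P 6/7 ✓
(3,3)P 3/4 ✓
(4,0)P 5/5 ✓
(4,1)P 8/8 ✓
(4,2)P 7/7 ✓
(4,3)P 4/4 ✓
(5,0)P 4/4 ✓
(5,1)P 6/7 ✓
(5,2)P 4/5 ✓
(6,0)P 2/2 ✓
(6,2)Q 0/2 ✗
Unsatisfied: (0,2), (2,3), (6,2) — 3 in total.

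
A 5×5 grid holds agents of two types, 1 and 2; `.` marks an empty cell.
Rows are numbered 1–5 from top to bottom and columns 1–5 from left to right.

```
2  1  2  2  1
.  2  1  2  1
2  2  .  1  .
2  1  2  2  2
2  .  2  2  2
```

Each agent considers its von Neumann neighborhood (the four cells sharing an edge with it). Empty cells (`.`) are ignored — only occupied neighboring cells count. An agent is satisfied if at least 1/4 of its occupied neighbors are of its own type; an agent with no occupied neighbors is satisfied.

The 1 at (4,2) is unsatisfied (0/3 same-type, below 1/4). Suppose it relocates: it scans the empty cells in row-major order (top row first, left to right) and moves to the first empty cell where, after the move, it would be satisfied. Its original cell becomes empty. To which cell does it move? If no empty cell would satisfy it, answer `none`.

Vacating (4,2). Empty cells in order:
  (2,1): 0/3 same-type → still unsatisfied.
  (3,3): 2/4 same-type → satisfied — stop here.

(3,3)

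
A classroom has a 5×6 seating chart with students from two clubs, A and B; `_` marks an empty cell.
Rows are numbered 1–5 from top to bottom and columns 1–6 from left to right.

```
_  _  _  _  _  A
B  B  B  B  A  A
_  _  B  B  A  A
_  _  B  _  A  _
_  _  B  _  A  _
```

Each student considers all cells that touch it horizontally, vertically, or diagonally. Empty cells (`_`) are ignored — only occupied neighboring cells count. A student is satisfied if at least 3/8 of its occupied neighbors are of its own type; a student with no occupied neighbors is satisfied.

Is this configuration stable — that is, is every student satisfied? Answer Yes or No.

Row 1: (1,6)A 2/2 ✓
Row 2: (2,1)B 1/1 ✓ · (2,2)B 3/3 ✓ · (2,3)B 4/4 ✓ · (2,4)B 3/5 ✓ · (2,5)A 4/6 ✓ · (2,6)A 4/4 ✓
Row 3: (3,3)B 5/5 ✓ · (3,4)B 4/7 ✓ · (3,5)A 4/6 ✓ · (3,6)A 4/4 ✓
Row 4: (4,3)B 3/3 ✓ · (4,5)A 3/4 ✓
Row 5: (5,3)B 1/1 ✓ · (5,5)A 1/1 ✓
All meet the threshold, so the configuration is stable.

Yes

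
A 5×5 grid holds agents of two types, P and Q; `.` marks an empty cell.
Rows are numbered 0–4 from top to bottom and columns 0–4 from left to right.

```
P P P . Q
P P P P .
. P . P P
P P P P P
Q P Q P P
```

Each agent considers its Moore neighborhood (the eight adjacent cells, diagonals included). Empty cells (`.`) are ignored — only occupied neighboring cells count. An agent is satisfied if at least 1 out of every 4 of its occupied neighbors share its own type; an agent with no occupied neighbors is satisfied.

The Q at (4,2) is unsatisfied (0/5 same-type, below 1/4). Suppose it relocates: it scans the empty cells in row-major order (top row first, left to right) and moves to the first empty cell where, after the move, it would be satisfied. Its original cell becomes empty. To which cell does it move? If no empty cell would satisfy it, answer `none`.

Vacating (4,2). Empty cells in order:
  (0,3): 1/4 same-type → satisfied — stop here.

(0,3)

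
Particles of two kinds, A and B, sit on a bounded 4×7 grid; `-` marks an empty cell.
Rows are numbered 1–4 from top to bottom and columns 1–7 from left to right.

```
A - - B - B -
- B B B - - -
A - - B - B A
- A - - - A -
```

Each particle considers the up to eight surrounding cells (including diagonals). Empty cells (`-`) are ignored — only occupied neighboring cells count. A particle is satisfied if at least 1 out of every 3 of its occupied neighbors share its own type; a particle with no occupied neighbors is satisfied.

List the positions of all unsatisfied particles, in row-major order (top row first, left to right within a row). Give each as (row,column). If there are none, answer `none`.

(1,1), (3,6)

Row 1: (1,1)A 0/1 not · (1,4)B 2/2 satisfied · (1,6)B 0/0 satisfied
Row 2: (2,2)B 1/3 satisfied · (2,3)B 4/4 satisfied · (2,4)B 3/3 satisfied
Row 3: (3,1)A 1/2 satisfied · (3,4)B 2/2 satisfied · (3,6)B 0/2 not · (3,7)A 1/2 satisfied
Row 4: (4,2)A 1/1 satisfied · (4,6)A 1/2 satisfied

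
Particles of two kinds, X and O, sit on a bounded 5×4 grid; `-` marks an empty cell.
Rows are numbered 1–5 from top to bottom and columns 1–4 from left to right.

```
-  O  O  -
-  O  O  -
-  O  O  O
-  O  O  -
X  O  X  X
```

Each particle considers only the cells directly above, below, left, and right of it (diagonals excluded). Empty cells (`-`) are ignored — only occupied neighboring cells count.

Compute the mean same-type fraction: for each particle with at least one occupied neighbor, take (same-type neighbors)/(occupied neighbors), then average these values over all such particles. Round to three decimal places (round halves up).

Row 1: (1,2)O 2/2 · (1,3)O 2/2
Row 2: (2,2)O 3/3 · (2,3)O 3/3
Row 3: (3,2)O 3/3 · (3,3)O 4/4 · (3,4)O 1/1
Row 4: (4,2)O 3/3 · (4,3)O 2/3
Row 5: (5,1)X 0/1 · (5,2)O 1/3 · (5,3)X 1/3 · (5,4)X 1/1
Sum over 13 particles: 2/2 + 2/2 + 3/3 + 3/3 + 3/3 + 4/4 + 1/1 + 3/3 + 2/3 + 0/1 + 1/3 + 1/3 + 1/1 = 31/3; mean = 31/3 ÷ 13 = 31/39 = 0.794871… → 0.795.

0.795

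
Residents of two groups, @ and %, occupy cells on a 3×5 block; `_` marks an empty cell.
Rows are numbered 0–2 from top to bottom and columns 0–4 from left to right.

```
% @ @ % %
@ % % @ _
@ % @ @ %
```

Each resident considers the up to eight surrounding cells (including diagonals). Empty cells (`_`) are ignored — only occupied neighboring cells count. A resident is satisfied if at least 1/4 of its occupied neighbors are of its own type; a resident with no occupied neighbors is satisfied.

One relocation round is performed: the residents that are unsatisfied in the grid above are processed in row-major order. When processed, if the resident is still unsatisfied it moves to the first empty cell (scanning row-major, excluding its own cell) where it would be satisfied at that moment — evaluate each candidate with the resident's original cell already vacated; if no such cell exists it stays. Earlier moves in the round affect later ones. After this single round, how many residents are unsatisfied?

0

Initially unsatisfied (in order): (2,4).
  (2,4) → (1,4).
Resulting grid:
% @ @ % %
@ % % @ %
@ % @ @ _
All satisfied now.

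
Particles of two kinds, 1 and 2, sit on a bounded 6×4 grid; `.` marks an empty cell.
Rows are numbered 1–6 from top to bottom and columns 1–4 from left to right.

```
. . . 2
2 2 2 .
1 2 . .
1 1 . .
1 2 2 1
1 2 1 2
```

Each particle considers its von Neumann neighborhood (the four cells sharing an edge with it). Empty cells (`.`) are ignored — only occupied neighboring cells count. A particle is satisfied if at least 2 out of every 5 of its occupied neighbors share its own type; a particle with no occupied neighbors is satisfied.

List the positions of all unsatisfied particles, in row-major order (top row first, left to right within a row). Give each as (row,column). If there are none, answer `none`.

(3,1), (3,2), (4,2), (5,3), (5,4), (6,2), (6,3), (6,4)

Row 1: (1,4)2 0/0 satisfied
Row 2: (2,1)2 1/2 satisfied · (2,2)2 3/3 satisfied · (2,3)2 1/1 satisfied
Row 3: (3,1)1 1/3 not · (3,2)2 1/3 not
Row 4: (4,1)1 3/3 satisfied · (4,2)1 1/3 not
Row 5: (5,1)1 2/3 satisfied · (5,2)2 2/4 satisfied · (5,3)2 1/3 not · (5,4)1 0/2 not
Row 6: (6,1)1 1/2 satisfied · (6,2)2 1/3 not · (6,3)1 0/3 not · (6,4)2 0/2 not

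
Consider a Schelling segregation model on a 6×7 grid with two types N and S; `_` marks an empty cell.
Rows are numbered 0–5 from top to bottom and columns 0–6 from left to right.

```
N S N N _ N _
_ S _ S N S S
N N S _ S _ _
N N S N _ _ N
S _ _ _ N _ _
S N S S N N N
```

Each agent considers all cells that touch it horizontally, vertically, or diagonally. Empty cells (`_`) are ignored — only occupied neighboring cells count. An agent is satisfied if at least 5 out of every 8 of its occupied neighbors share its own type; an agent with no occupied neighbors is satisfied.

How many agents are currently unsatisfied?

Row 0: (0,0)N 0/2 not · (0,1)S 1/3 not · (0,2)N 1/4 not · (0,3)N 2/3 satisfied · (0,5)N 1/3 not
Row 1: (1,1)S 2/6 not · (1,3)S 2/5 not · (1,4)N 2/5 not · (1,5)S 2/4 not · (1,6)S 1/2 not
Row 2: (2,0)N 3/4 satisfied · (2,1)N 3/6 not · (2,2)S 3/6 not · (2,4)S 2/4 not
Row 3: (3,0)N 3/4 satisfied · (3,1)N 3/6 not · (3,2)S 1/4 not · (3,3)N 1/4 not · (3,6)N 0/0 satisfied
Row 4: (4,0)S 1/4 not · (4,4)N 3/4 satisfied
Row 5: (5,0)S 1/2 not · (5,1)N 0/3 not · (5,2)S 1/2 not · (5,3)S 1/3 not · (5,4)N 2/3 satisfied · (5,5)N 3/3 satisfied · (5,6)N 1/1 satisfied
Unsatisfied: (0,0), (0,1), (0,2), (0,5), (1,1), (1,3), (1,4), (1,5), (1,6), (2,1), (2,2), (2,4), (3,1), (3,2), (3,3), (4,0), (5,0), (5,1), (5,2), (5,3) — 20 in total.

20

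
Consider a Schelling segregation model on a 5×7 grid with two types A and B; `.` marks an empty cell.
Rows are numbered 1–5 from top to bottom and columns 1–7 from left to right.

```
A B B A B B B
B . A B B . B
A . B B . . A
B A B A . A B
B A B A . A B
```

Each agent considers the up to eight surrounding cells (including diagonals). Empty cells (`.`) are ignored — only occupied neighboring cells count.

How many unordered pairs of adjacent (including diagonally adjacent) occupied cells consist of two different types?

Scan each occupied cell's neighbors to the right and below (and the two forward diagonals) so each pair is counted once.
From row 1: 8 unlike of 19 pairs (running 8/19).
From row 2: 5 unlike of 9 pairs (running 13/28).
From row 3: 5 unlike of 10 pairs (running 18/38).
From row 4: 12 unlike of 18 pairs (running 30/56).
From row 5: 4 unlike of 4 pairs (running 34/60).
Total adjacent occupied pairs: 60; unlike-type pairs: 34.

34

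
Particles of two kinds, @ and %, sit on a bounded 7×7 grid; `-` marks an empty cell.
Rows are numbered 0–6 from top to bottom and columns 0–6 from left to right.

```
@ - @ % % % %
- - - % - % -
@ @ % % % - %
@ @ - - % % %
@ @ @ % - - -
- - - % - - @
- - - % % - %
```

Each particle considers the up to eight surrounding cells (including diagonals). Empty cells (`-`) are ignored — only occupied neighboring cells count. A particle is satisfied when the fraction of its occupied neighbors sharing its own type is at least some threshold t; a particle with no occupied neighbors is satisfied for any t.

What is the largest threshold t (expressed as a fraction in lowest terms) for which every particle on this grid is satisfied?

(0,0)@ — no occupied neighbors
(0,2)@ 0/2
(0,3)% 2/3
(0,4)% 4/4
(0,5)% 3/3
(0,6)% 2/2
(1,3)% 5/6
(1,5)% 5/5
(2,0)@ 3/3
(2,1)@ 3/4
(2,2)% 2/4
(2,3)% 4/4
(2,4)% 5/5
(2,6)% 3/3
(3,0)@ 5/5
(3,1)@ 6/7
(3,4)% 4/4
(3,5)% 4/4
(3,6)% 2/2
(4,0)@ 3/3
(4,1)@ 4/4
(4,2)@ 2/4
(4,3)% 2/3
(5,3)% 3/4
(5,6)@ 0/1
(6,3)% 2/2
(6,4)% 2/2
(6,6)% 0/1
The smallest same-type fraction is 0/2 at (0,2), which reduces to 0/1. Any threshold above that leaves this particle unsatisfied.

0/1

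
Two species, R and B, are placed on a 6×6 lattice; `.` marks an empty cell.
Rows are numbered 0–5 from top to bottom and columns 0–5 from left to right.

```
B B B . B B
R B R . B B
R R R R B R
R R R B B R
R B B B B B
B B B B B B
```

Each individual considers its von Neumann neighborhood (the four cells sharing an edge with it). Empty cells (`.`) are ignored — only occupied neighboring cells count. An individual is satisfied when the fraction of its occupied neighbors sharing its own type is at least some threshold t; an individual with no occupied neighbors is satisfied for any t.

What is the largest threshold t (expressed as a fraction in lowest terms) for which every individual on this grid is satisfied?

(0,0)B 1/2
(0,1)B 3/3
(0,2)B 1/2
(0,4)B 2/2
(0,5)B 2/2
(1,0)R 1/3
(1,1)B 1/4
(1,2)R 1/3
(1,4)B 3/3
(1,5)B 2/3
(2,0)R 3/3
(2,1)R 3/4
(2,2)R 4/4
(2,3)R 1/3
(2,4)B 2/4
(2,5)R 1/3
(3,0)R 3/3
(3,1)R 3/4
(3,2)R 2/4
(3,3)B 2/4
(3,4)B 3/4
(3,5)R 1/3
(4,0)R 1/3
(4,1)B 2/4
(4,2)B 3/4
(4,3)B 4/4
(4,4)B 4/4
(4,5)B 2/3
(5,0)B 1/2
(5,1)B 3/3
(5,2)B 3/3
(5,3)B 3/3
(5,4)B 3/3
(5,5)B 2/2
The smallest same-type fraction is 1/4 at (1,1), which reduces to 1/4. Any threshold above that leaves this individual unsatisfied.

1/4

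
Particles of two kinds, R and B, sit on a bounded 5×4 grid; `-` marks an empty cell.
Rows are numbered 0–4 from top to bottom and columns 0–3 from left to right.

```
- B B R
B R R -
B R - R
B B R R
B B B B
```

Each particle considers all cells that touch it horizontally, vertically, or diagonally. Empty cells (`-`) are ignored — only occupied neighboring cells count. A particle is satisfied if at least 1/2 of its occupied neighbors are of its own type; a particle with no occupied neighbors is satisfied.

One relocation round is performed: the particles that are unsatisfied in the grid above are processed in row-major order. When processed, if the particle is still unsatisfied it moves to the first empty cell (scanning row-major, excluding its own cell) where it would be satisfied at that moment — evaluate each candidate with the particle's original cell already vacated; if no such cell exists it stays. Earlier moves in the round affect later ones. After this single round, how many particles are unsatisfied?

Initially unsatisfied (in order): (0,2), (1,1), (2,1), (3,2), (4,3).
  (0,2) → (0,0).
  (1,1) → (0,2).
  (2,1) → (1,3).
  (3,2) → (2,2).
  (4,3): now satisfied by earlier moves; stays.
Resulting grid:
B B R R
B - R R
B - R R
B B - R
B B B B
All satisfied now.

0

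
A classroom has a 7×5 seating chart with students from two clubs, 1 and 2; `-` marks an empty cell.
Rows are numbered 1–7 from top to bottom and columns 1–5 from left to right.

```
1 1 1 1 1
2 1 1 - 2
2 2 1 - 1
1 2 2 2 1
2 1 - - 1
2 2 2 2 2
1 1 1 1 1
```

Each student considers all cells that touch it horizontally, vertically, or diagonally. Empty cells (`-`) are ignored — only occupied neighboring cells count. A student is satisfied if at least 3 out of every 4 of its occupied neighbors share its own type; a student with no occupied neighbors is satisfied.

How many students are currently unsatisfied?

27

(1,1)1 2/3 not
(1,2)1 4/5 satisfied
(1,3)1 4/4 satisfied
(1,4)1 3/4 satisfied
(1,5)1 1/2 not
(2,1)2 2/5 not
(2,2)1 5/8 not
(2,3)1 5/6 satisfied
(2,5)2 0/3 not
(3,1)2 3/5 not
(3,2)2 4/8 not
(3,3)1 2/6 not
(3,5)1 1/3 not
(4,1)1 1/5 not
(4,2)2 4/7 not
(4,3)2 3/5 not
(4,4)2 1/5 not
(4,5)1 2/3 not
(5,1)2 3/5 not
(5,2)1 1/7 not
(5,5)1 1/4 not
(6,1)2 2/5 not
(6,2)2 3/7 not
(6,3)2 2/6 not
(6,4)2 2/6 not
(6,5)2 1/4 not
(7,1)1 1/3 not
(7,2)1 2/5 not
(7,3)1 2/5 not
(7,4)1 2/5 not
(7,5)1 1/3 not
Unsatisfied: (1,1), (1,5), (2,1), (2,2), (2,5), (3,1), (3,2), (3,3), (3,5), (4,1), (4,2), (4,3), (4,4), (4,5), (5,1), (5,2), (5,5), (6,1), (6,2), (6,3), (6,4), (6,5), (7,1), (7,2), (7,3), (7,4), (7,5) — 27 in total.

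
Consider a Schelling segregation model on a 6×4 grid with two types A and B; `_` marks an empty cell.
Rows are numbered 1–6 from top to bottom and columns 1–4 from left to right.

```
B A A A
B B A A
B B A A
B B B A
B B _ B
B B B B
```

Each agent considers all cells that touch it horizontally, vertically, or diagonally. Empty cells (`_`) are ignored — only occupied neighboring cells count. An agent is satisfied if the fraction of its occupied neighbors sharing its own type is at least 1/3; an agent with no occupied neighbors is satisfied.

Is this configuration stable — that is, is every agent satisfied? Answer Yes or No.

(1,1)B 2/3 ✓
(1,2)A 2/5 ✓
(1,3)A 4/5 ✓
(1,4)A 3/3 ✓
(2,1)B 4/5 ✓
(2,2)B 4/8 ✓
(2,3)A 6/8 ✓
(2,4)A 5/5 ✓
(3,1)B 5/5 ✓
(3,2)B 6/8 ✓
(3,3)A 4/8 ✓
(3,4)A 4/5 ✓
(4,1)B 5/5 ✓
(4,2)B 6/7 ✓
(4,3)B 4/7 ✓
(4,4)A 2/4 ✓
(5,1)B 5/5 ✓
(5,2)B 7/7 ✓
(5,4)B 3/4 ✓
(6,1)B 3/3 ✓
(6,2)B 4/4 ✓
(6,3)B 4/4 ✓
(6,4)B 2/2 ✓
All meet the threshold, so the configuration is stable.

Yes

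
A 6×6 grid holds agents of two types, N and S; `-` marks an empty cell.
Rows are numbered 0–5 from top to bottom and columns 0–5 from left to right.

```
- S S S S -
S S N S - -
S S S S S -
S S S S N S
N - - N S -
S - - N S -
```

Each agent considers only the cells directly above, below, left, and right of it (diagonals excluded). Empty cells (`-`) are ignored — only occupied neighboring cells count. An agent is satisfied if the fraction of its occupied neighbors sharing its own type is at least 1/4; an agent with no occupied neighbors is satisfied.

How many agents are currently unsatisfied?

(0,1)S 2/2 ok
(0,2)S 2/3 ok
(0,3)S 3/3 ok
(0,4)S 1/1 ok
(1,0)S 2/2 ok
(1,1)S 3/4 ok
(1,2)N 0/4 unhappy
(1,3)S 2/3 ok
(2,0)S 3/3 ok
(2,1)S 4/4 ok
(2,2)S 3/4 ok
(2,3)S 4/4 ok
(2,4)S 1/2 ok
(3,0)S 2/3 ok
(3,1)S 3/3 ok
(3,2)S 3/3 ok
(3,3)S 2/4 ok
(3,4)N 0/4 unhappy
(3,5)S 0/1 unhappy
(4,0)N 0/2 unhappy
(4,3)N 1/3 ok
(4,4)S 1/3 ok
(5,0)S 0/1 unhappy
(5,3)N 1/2 ok
(5,4)S 1/2 ok
Unsatisfied: (1,2), (3,4), (3,5), (4,0), (5,0) — 5 in total.

5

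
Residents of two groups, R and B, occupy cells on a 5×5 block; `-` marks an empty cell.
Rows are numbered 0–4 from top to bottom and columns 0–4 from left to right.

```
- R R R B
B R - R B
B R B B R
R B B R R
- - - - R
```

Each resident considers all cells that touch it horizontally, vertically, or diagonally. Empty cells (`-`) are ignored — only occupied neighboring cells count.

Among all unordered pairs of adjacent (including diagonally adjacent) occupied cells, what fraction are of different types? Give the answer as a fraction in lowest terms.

1/2

Scan each occupied cell's neighbors to the right and below (and the two forward diagonals) so each pair is counted once.
Row 0: R(0,1)–R(0,2)= R(0,1)–R(1,1)= R(0,1)–B(1,0)≠ R(0,2)–R(0,3)= R(0,2)–R(1,3)= R(0,2)–R(1,1)= R(0,3)–B(0,4)≠ R(0,3)–R(1,3)= R(0,3)–B(1,4)≠ B(0,4)–B(1,4)= B(0,4)–R(1,3)≠  → 4/11 unlike.
Row 1: B(1,0)–R(1,1)≠ B(1,0)–B(2,0)= B(1,0)–R(2,1)≠ R(1,1)–R(2,1)= R(1,1)–B(2,2)≠ R(1,1)–B(2,0)≠ R(1,3)–B(1,4)≠ R(1,3)–B(2,3)≠ R(1,3)–R(2,4)= R(1,3)–B(2,2)≠ B(1,4)–R(2,4)≠ B(1,4)–B(2,3)=  → 8/12 unlike.
Row 2: B(2,0)–R(2,1)≠ B(2,0)–R(3,0)≠ B(2,0)–B(3,1)= R(2,1)–B(2,2)≠ R(2,1)–B(3,1)≠ R(2,1)–B(3,2)≠ R(2,1)–R(3,0)= B(2,2)–B(2,3)= B(2,2)–B(3,2)= B(2,2)–R(3,3)≠ B(2,2)–B(3,1)= B(2,3)–R(2,4)≠ B(2,3)–R(3,3)≠ B(2,3)–R(3,4)≠ B(2,3)–B(3,2)= R(2,4)–R(3,4)= R(2,4)–R(3,3)=  → 9/17 unlike.
Row 3: R(3,0)–B(3,1)≠ B(3,1)–B(3,2)= B(3,2)–R(3,3)≠ R(3,3)–R(3,4)= R(3,3)–R(4,4)= R(3,4)–R(4,4)=  → 2/6 unlike.
Total adjacent occupied pairs: 46; unlike-type pairs: 23.
23/46 reduces to 1/2.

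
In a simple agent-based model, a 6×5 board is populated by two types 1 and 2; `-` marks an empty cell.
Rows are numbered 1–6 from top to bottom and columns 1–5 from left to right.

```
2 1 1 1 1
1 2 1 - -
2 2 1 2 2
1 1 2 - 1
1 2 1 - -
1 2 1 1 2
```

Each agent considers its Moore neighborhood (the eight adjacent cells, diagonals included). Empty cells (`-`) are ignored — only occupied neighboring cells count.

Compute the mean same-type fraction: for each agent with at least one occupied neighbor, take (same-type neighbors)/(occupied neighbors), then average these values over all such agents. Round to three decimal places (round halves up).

(1,1)2 1/3
(1,2)1 3/5
(1,3)1 3/4
(1,4)1 3/3
(1,5)1 1/1
(2,1)1 1/5
(2,2)2 3/8
(2,3)1 4/7
(3,1)2 2/5
(3,2)2 3/8
(3,3)1 2/6
(3,4)2 2/5
(3,5)2 1/2
(4,1)1 2/5
(4,2)1 4/8
(4,3)2 3/6
(4,5)1 0/2
(5,1)1 3/5
(5,2)2 2/8
(5,3)1 3/6
(6,1)1 1/3
(6,2)2 1/5
(6,3)1 2/4
(6,4)1 2/3
(6,5)2 0/1
Sum over 25 agents: 1/3 + 3/5 + 3/4 + 3/3 + 1/1 + 1/5 + 3/8 + 4/7 + 2/5 + 3/8 + 2/6 + 2/5 + 1/2 + 2/5 + 4/8 + 3/6 + 0/2 + 3/5 + 2/8 + 3/6 + 1/3 + 1/5 + 2/4 + 2/3 + 0/1 = 4741/420; mean = 4741/420 ÷ 25 = 4741/10500 = 0.451523… → 0.452.

0.452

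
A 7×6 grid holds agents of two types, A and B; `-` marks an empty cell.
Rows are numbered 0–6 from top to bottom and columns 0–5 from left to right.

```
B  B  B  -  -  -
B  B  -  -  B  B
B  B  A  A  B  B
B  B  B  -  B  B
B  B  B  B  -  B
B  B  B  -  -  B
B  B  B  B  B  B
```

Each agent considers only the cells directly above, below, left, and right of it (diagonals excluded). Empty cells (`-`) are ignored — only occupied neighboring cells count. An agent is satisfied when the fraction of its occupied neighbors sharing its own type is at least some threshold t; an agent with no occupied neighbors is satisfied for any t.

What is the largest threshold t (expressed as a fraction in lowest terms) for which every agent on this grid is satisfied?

1/3

(0,0)B 2/2
(0,1)B 3/3
(0,2)B 1/1
(1,0)B 3/3
(1,1)B 3/3
(1,4)B 2/2
(1,5)B 2/2
(2,0)B 3/3
(2,1)B 3/4
(2,2)A 1/3
(2,3)A 1/2
(2,4)B 3/4
(2,5)B 3/3
(3,0)B 3/3
(3,1)B 4/4
(3,2)B 2/3
(3,4)B 2/2
(3,5)B 3/3
(4,0)B 3/3
(4,1)B 4/4
(4,2)B 4/4
(4,3)B 1/1
(4,5)B 2/2
(5,0)B 3/3
(5,1)B 4/4
(5,2)B 3/3
(5,5)B 2/2
(6,0)B 2/2
(6,1)B 3/3
(6,2)B 3/3
(6,3)B 2/2
(6,4)B 2/2
(6,5)B 2/2
The smallest same-type fraction is 1/3 at (2,2), which reduces to 1/3. Any threshold above that leaves this agent unsatisfied.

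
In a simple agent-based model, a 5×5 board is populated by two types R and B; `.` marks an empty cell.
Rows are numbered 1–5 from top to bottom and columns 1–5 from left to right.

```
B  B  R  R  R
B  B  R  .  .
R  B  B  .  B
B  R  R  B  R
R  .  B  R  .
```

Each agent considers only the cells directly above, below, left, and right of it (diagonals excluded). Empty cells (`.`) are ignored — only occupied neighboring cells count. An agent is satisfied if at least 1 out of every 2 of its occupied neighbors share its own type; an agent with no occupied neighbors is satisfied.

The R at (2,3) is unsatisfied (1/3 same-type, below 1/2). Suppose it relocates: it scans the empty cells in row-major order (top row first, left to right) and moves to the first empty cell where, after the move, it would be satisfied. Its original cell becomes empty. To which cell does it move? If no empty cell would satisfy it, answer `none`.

(2,4)

Vacating (2,3). Empty cells in order:
  (2,4): 1/1 same-type → satisfied — stop here.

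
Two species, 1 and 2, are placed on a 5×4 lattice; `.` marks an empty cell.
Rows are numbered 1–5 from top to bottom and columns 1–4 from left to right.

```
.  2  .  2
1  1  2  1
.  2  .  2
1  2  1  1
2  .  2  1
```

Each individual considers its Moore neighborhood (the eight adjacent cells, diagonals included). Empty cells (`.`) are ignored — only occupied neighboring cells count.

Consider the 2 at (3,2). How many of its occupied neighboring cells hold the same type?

Occupied neighbors of (3,2): (2,1)=1, (2,2)=1, (2,3)=2, (4,1)=1, (4,2)=2, (4,3)=1.
Same type (2): 2 of 6.

2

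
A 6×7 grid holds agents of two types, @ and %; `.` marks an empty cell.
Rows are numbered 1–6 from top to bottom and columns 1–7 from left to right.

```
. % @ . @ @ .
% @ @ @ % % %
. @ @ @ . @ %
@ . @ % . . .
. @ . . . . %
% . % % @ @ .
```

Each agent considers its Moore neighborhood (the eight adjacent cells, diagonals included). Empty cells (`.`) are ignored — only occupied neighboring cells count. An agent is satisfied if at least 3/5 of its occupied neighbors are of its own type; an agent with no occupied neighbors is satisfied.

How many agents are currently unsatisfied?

16

Row 1: (1,2)% 1/4 ✗ · (1,3)@ 3/4 ✓ · (1,5)@ 2/4 ✗ · (1,6)@ 1/4 ✗
Row 2: (2,1)% 1/3 ✗ · (2,2)@ 4/6 ✓ · (2,3)@ 6/7 ✓ · (2,4)@ 5/6 ✓ · (2,5)% 1/6 ✗ · (2,6)% 3/6 ✗ · (2,7)% 2/4 ✗
Row 3: (3,2)@ 5/6 ✓ · (3,3)@ 6/7 ✓ · (3,4)@ 4/6 ✓ · (3,6)@ 0/4 ✗ · (3,7)% 2/3 ✓
Row 4: (4,1)@ 2/2 ✓ · (4,3)@ 4/5 ✓ · (4,4)% 0/3 ✗
Row 5: (5,2)@ 2/4 ✗ · (5,7)% 0/1 ✗
Row 6: (6,1)% 0/1 ✗ · (6,3)% 1/2 ✗ · (6,4)% 1/2 ✗ · (6,5)@ 1/2 ✗ · (6,6)@ 1/2 ✗
Unsatisfied: (1,2), (1,5), (1,6), (2,1), (2,5), (2,6), (2,7), (3,6), (4,4), (5,2), (5,7), (6,1), (6,3), (6,4), (6,5), (6,6) — 16 in total.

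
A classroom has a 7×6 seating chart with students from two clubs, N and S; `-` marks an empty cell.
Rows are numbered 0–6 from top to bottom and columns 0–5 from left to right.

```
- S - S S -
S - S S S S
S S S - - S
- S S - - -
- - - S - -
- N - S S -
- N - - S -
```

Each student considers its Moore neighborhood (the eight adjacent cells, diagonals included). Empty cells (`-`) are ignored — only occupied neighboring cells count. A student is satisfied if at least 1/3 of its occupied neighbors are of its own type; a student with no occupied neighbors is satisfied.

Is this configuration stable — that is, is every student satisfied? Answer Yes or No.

(0,1)S 2/2 satisfied
(0,3)S 4/4 satisfied
(0,4)S 4/4 satisfied
(1,0)S 3/3 satisfied
(1,2)S 5/5 satisfied
(1,3)S 5/5 satisfied
(1,4)S 5/5 satisfied
(1,5)S 3/3 satisfied
(2,0)S 3/3 satisfied
(2,1)S 6/6 satisfied
(2,2)S 5/5 satisfied
(2,5)S 2/2 satisfied
(3,1)S 4/4 satisfied
(3,2)S 4/4 satisfied
(4,3)S 3/3 satisfied
(5,1)N 1/1 satisfied
(5,3)S 3/3 satisfied
(5,4)S 3/3 satisfied
(6,1)N 1/1 satisfied
(6,4)S 2/2 satisfied
All meet the threshold, so the configuration is stable.

Yes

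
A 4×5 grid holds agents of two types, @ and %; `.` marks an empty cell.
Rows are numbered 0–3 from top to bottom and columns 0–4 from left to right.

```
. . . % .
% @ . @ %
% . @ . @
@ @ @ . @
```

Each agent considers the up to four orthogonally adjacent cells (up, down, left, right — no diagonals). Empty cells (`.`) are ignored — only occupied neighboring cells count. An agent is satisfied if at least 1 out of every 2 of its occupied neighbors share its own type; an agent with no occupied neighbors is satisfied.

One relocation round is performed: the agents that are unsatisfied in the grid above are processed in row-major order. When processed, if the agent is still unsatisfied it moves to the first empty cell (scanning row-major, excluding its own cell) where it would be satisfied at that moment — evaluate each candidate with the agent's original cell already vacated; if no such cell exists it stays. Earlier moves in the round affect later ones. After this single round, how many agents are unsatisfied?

0

Initially unsatisfied (in order): (0,3), (1,1), (1,3), (1,4).
  (0,3) → (0,0).
  (1,1) → (0,2).
  (1,3) → (0,1).
  (1,4) → (0,4).
Resulting grid:
% @ @ . %
% . . . .
% . @ . @
@ @ @ . @
All satisfied now.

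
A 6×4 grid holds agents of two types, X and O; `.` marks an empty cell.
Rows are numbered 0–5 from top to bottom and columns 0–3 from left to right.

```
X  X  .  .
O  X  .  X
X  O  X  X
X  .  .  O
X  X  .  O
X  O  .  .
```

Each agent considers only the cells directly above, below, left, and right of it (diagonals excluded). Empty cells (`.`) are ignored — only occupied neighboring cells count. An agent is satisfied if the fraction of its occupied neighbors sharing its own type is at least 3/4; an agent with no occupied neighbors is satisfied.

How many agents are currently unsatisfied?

11

Row 0: (0,0)X 1/2 not · (0,1)X 2/2 satisfied
Row 1: (1,0)O 0/3 not · (1,1)X 1/3 not · (1,3)X 1/1 satisfied
Row 2: (2,0)X 1/3 not · (2,1)O 0/3 not · (2,2)X 1/2 not · (2,3)X 2/3 not
Row 3: (3,0)X 2/2 satisfied · (3,3)O 1/2 not
Row 4: (4,0)X 3/3 satisfied · (4,1)X 1/2 not · (4,3)O 1/1 satisfied
Row 5: (5,0)X 1/2 not · (5,1)O 0/2 not
Unsatisfied: (0,0), (1,0), (1,1), (2,0), (2,1), (2,2), (2,3), (3,3), (4,1), (5,0), (5,1) — 11 in total.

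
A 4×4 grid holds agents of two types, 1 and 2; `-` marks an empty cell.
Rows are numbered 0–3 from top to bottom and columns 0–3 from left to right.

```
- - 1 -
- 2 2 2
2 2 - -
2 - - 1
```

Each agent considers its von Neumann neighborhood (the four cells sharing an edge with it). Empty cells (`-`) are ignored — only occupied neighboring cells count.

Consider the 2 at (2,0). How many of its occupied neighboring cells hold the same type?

Occupied neighbors of (2,0): (3,0)=2, (2,1)=2.
Same type (2): 2 of 2.

2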